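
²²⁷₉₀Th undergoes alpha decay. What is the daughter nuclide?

Ra-223

Alpha decay: mass number changes by -4, atomic number by -2.
A: 227 − 4 = 223; Z: 90 − 2 = 88.
Z = 88 is radium, so the daughter is ²²³₈₈Ra.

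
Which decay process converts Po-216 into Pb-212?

alpha decay

ΔA = 212 − 216 = -4; ΔZ = 82 − 84 = -2.
A drops by 4 and Z drops by 2 — the signature of alpha emission.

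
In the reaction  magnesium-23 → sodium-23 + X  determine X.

positron

Conserve mass number: 23 = 23 + A, so A = 0.
Conserve atomic number: 12 = 11 + Z, so Z = 1.
A = 0 and Z = 1 is e⁺ — a positron.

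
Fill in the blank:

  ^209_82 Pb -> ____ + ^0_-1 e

Bi-209

Conserve mass number: 209 = A + 0, so A = 209.
Conserve atomic number: 82 = Z − 1, so Z = 83.
Z = 83 is bismuth, so the species is ^209_83 Bi.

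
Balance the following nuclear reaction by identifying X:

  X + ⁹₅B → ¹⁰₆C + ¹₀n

deuteron

Conserve mass number: A + 9 = 10 + 1, so A = 2.
Conserve atomic number: Z + 5 = 6 + 0, so Z = 1.
A = 2 and Z = 1 is ²₁H — a deuteron.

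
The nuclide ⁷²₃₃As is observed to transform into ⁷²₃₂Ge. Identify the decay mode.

beta-plus decay or electron capture

ΔA = 72 − 72 = 0; ΔZ = 32 − 33 = -1.
A is unchanged and Z drops by 1 — a proton has become a neutron (β⁺ emission or electron capture).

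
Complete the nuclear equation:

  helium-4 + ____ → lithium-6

Conserve mass number: 4 + A = 6, so A = 2.
Conserve atomic number: 2 + Z = 3, so Z = 1.
A = 2 and Z = 1 is hydrogen-2 — a deuteron.

deuteron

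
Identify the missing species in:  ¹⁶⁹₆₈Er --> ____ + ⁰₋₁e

Conserve mass number: 169 = A + 0, so A = 169.
Conserve atomic number: 68 = Z − 1, so Z = 69.
Z = 69 is thulium, so the species is ¹⁶⁹₆₉Tm.

Tm-169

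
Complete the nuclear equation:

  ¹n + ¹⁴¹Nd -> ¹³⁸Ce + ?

alpha particle

Conserve mass number: 1 + 141 = 138 + A, so A = 4.
Conserve atomic number: 0 + 60 = 58 + Z, so Z = 2.
A = 4 and Z = 2 is ⁴He — an alpha particle.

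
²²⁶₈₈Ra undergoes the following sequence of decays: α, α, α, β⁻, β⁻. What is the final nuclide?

Po-214

Start: (A, Z) = (226, 88).
After α: (222, 86).
After α: (218, 84).
After α: (214, 82).
After β⁻: (214, 83).
After β⁻: (214, 84).
Z = 84 is polonium.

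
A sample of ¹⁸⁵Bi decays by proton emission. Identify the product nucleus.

Pb-184

Proton emission: mass number changes by -1, atomic number by -1.
A: 185 − 1 = 184; Z: 83 − 1 = 82.
Z = 82 is lead, so the daughter is ¹⁸⁴Pb.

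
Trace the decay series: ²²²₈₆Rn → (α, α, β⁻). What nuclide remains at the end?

Bi-214

Start: (A, Z) = (222, 86).
After α: (218, 84).
After α: (214, 82).
After β⁻: (214, 83).
Z = 83 is bismuth.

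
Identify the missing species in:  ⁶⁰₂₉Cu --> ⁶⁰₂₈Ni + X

positron

Conserve mass number: 60 = 60 + A, so A = 0.
Conserve atomic number: 29 = 28 + Z, so Z = 1.
A = 0 and Z = 1 is ⁰₁e — a positron.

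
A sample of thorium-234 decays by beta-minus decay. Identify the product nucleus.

Pa-234

Beta-minus decay: mass number changes by +0, atomic number by +1.
A: 234 = 234; Z: 90 + 1 = 91.
Z = 91 is protactinium, so the daughter is protactinium-234.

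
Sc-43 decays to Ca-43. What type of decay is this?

beta-plus decay or electron capture

ΔA = 43 − 43 = 0; ΔZ = 20 − 21 = -1.
A is unchanged and Z drops by 1 — a proton has become a neutron (β⁺ emission or electron capture).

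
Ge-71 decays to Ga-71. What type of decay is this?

beta-plus decay or electron capture

ΔA = 71 − 71 = 0; ΔZ = 31 − 32 = -1.
A is unchanged and Z drops by 1 — a proton has become a neutron (β⁺ emission or electron capture).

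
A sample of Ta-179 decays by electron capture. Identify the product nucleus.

Electron capture: mass number changes by +0, atomic number by -1.
A: 179 = 179; Z: 73 − 1 = 72.
Z = 72 is hafnium, so the daughter is Hf-179.

Hf-179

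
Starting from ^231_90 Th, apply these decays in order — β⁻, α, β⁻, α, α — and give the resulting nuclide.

Rn-219

Start: (A, Z) = (231, 90).
After β⁻: (231, 91).
After α: (227, 89).
After β⁻: (227, 90).
After α: (223, 88).
After α: (219, 86).
Z = 86 is radon.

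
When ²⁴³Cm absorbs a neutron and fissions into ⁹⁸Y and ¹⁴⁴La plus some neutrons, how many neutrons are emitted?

Conserve mass number: 244 = 98 + 144 + k, so k = 244 − 242 = 2.
Check atomic number: 96 = 39 + 57 + 0 = 96. ✓

2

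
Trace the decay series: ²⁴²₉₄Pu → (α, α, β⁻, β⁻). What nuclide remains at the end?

U-234

Start: (A, Z) = (242, 94).
After α: (238, 92).
After α: (234, 90).
After β⁻: (234, 91).
After β⁻: (234, 92).
Z = 92 is uranium.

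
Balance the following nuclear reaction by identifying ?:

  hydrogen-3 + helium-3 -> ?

Li-6

Conserve mass number: 3 + 3 = A, so A = 6.
Conserve atomic number: 1 + 2 = Z, so Z = 3.
Z = 3 is lithium, so the species is lithium-6.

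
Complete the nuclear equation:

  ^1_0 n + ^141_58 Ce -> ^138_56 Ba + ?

Conserve mass number: 1 + 141 = 138 + A, so A = 4.
Conserve atomic number: 0 + 58 = 56 + Z, so Z = 2.
A = 4 and Z = 2 is ^4_2 He — an alpha particle.

alpha particle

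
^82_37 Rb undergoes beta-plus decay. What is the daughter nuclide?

Kr-82

Beta-plus decay: mass number changes by +0, atomic number by -1.
A: 82 = 82; Z: 37 − 1 = 36.
Z = 36 is krypton, so the daughter is ^82_36 Kr.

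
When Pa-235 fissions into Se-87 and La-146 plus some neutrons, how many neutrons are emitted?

2

Conserve mass number: 235 = 87 + 146 + k, so k = 235 − 233 = 2.
Check atomic number: 91 = 34 + 57 + 0 = 91. ✓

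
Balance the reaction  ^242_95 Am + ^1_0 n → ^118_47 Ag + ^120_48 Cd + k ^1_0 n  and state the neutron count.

5

Conserve mass number: 243 = 118 + 120 + k, so k = 243 − 238 = 5.
Check atomic number: 95 = 47 + 48 + 0 = 95. ✓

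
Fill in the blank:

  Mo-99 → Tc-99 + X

beta-minus particle

Conserve mass number: 99 = 99 + A, so A = 0.
Conserve atomic number: 42 = 43 + Z, so Z = -1.
A = 0 and Z = -1 is e⁻ — a beta-minus particle.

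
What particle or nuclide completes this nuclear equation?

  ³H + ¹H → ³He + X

neutron

Conserve mass number: 3 + 1 = 3 + A, so A = 1.
Conserve atomic number: 1 + 1 = 2 + Z, so Z = 0.
A = 1 and Z = 0 is ¹n — a neutron.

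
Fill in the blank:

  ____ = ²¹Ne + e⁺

Conserve mass number: A = 21 + 0, so A = 21.
Conserve atomic number: Z = 10 + 1, so Z = 11.
Z = 11 is sodium, so the species is ²¹Na.

Na-21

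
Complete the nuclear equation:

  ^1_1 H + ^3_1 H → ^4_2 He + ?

Conserve mass number: 1 + 3 = 4 + A, so A = 0.
Conserve atomic number: 1 + 1 = 2 + Z, so Z = 0.
A = 0 and Z = 0 is ^0_0 γ — a gamma ray.

gamma ray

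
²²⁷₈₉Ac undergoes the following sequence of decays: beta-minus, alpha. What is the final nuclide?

Start: (A, Z) = (227, 89).
After β⁻: (227, 90).
After α: (223, 88).
Z = 88 is radium.

Ra-223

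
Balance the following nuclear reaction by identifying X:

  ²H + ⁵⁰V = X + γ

Cr-52

Conserve mass number: 2 + 50 = A + 0, so A = 52.
Conserve atomic number: 1 + 23 = Z + 0, so Z = 24.
Z = 24 is chromium, so the species is ⁵²Cr.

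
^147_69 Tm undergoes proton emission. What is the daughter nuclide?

Proton emission: mass number changes by -1, atomic number by -1.
A: 147 − 1 = 146; Z: 69 − 1 = 68.
Z = 68 is erbium, so the daughter is ^146_68 Er.

Er-146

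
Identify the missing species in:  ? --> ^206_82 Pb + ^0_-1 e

Conserve mass number: A = 206 + 0, so A = 206.
Conserve atomic number: Z = 82 − 1, so Z = 81.
Z = 81 is thallium, so the species is ^206_81 Tl.

Tl-206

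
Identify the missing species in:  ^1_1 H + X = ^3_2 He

Conserve mass number: 1 + A = 3, so A = 2.
Conserve atomic number: 1 + Z = 2, so Z = 1.
A = 2 and Z = 1 is ^2_1 H — a deuteron.

deuteron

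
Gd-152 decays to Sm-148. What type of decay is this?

ΔA = 148 − 152 = -4; ΔZ = 62 − 64 = -2.
A drops by 4 and Z drops by 2 — the signature of alpha emission.

alpha decay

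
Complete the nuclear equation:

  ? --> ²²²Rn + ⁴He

Ra-226

Conserve mass number: A = 222 + 4, so A = 226.
Conserve atomic number: Z = 86 + 2, so Z = 88.
Z = 88 is radium, so the species is ²²⁶Ra.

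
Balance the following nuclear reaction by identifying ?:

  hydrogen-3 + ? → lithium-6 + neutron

Conserve mass number: 3 + A = 6 + 1, so A = 4.
Conserve atomic number: 1 + Z = 3 + 0, so Z = 2.
A = 4 and Z = 2 is helium-4 — an alpha particle.

alpha particle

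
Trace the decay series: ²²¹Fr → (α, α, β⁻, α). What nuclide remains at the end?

Start: (A, Z) = (221, 87).
After α: (217, 85).
After α: (213, 83).
After β⁻: (213, 84).
After α: (209, 82).
Z = 82 is lead.

Pb-209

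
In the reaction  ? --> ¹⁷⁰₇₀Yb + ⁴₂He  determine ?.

Conserve mass number: A = 170 + 4, so A = 174.
Conserve atomic number: Z = 70 + 2, so Z = 72.
Z = 72 is hafnium, so the species is ¹⁷⁴₇₂Hf.

Hf-174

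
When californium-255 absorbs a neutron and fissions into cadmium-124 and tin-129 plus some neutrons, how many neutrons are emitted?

3

Conserve mass number: 256 = 124 + 129 + k, so k = 256 − 253 = 3.
Check atomic number: 98 = 48 + 50 + 0 = 98. ✓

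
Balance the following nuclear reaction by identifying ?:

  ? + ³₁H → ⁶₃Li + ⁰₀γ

Conserve mass number: A + 3 = 6 + 0, so A = 3.
Conserve atomic number: Z + 1 = 3 + 0, so Z = 2.
Z = 2 is helium, so the species is ³₂He.

He-3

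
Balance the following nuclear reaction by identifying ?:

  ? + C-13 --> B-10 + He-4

proton

Conserve mass number: A + 13 = 10 + 4, so A = 1.
Conserve atomic number: Z + 6 = 5 + 2, so Z = 1.
A = 1 and Z = 1 is H-1 — a proton.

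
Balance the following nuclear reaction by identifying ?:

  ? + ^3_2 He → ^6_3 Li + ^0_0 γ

triton

Conserve mass number: A + 3 = 6 + 0, so A = 3.
Conserve atomic number: Z + 2 = 3 + 0, so Z = 1.
A = 3 and Z = 1 is ^3_1 H — a triton.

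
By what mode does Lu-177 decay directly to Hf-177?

ΔA = 177 − 177 = 0; ΔZ = 72 − 71 = +1.
A is unchanged and Z rises by 1 — a neutron has become a proton (β⁻ decay).

beta-minus decay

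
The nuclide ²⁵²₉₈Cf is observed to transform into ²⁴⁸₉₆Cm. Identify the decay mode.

alpha decay

ΔA = 248 − 252 = -4; ΔZ = 96 − 98 = -2.
A drops by 4 and Z drops by 2 — the signature of alpha emission.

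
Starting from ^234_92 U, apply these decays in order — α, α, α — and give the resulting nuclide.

Rn-222

Start: (A, Z) = (234, 92).
After α: (230, 90).
After α: (226, 88).
After α: (222, 86).
Z = 86 is radon.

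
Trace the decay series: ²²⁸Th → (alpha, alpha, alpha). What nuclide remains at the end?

Start: (A, Z) = (228, 90).
After α: (224, 88).
After α: (220, 86).
After α: (216, 84).
Z = 84 is polonium.

Po-216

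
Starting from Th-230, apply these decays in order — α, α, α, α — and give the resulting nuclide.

Pb-214

Start: (A, Z) = (230, 90).
After α: (226, 88).
After α: (222, 86).
After α: (218, 84).
After α: (214, 82).
Z = 82 is lead.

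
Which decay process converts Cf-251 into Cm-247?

ΔA = 247 − 251 = -4; ΔZ = 96 − 98 = -2.
A drops by 4 and Z drops by 2 — the signature of alpha emission.

alpha decay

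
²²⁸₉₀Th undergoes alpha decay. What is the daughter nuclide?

Alpha decay: mass number changes by -4, atomic number by -2.
A: 228 − 4 = 224; Z: 90 − 2 = 88.
Z = 88 is radium, so the daughter is ²²⁴₈₈Ra.

Ra-224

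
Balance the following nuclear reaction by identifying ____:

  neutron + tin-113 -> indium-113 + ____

proton

Conserve mass number: 1 + 113 = 113 + A, so A = 1.
Conserve atomic number: 0 + 50 = 49 + Z, so Z = 1.
A = 1 and Z = 1 is hydrogen-1 — a proton.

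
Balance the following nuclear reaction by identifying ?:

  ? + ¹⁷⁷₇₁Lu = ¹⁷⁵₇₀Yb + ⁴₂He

deuteron

Conserve mass number: A + 177 = 175 + 4, so A = 2.
Conserve atomic number: Z + 71 = 70 + 2, so Z = 1.
A = 2 and Z = 1 is ²₁H — a deuteron.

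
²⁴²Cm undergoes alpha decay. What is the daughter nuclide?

Pu-238

Alpha decay: mass number changes by -4, atomic number by -2.
A: 242 − 4 = 238; Z: 96 − 2 = 94.
Z = 94 is plutonium, so the daughter is ²³⁸Pu.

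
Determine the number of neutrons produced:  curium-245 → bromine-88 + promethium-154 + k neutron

3

Conserve mass number: 245 = 88 + 154 + k, so k = 245 − 242 = 3.
Check atomic number: 96 = 35 + 61 + 0 = 96. ✓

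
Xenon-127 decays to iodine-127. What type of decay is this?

ΔA = 127 − 127 = 0; ΔZ = 53 − 54 = -1.
A is unchanged and Z drops by 1 — a proton has become a neutron (β⁺ emission or electron capture).

beta-plus decay or electron capture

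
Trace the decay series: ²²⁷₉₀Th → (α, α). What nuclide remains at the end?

Rn-219

Start: (A, Z) = (227, 90).
After α: (223, 88).
After α: (219, 86).
Z = 86 is radon.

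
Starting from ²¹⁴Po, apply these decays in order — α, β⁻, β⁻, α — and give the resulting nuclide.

Pb-206

Start: (A, Z) = (214, 84).
After α: (210, 82).
After β⁻: (210, 83).
After β⁻: (210, 84).
After α: (206, 82).
Z = 82 is lead.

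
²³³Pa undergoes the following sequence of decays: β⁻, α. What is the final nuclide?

Start: (A, Z) = (233, 91).
After β⁻: (233, 92).
After α: (229, 90).
Z = 90 is thorium.

Th-229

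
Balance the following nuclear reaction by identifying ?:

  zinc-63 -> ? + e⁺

Cu-63

Conserve mass number: 63 = A + 0, so A = 63.
Conserve atomic number: 30 = Z + 1, so Z = 29.
Z = 29 is copper, so the species is copper-63.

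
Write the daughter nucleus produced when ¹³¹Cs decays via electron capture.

Electron capture: mass number changes by +0, atomic number by -1.
A: 131 = 131; Z: 55 − 1 = 54.
Z = 54 is xenon, so the daughter is ¹³¹Xe.

Xe-131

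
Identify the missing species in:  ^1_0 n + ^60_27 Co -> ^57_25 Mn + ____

Conserve mass number: 1 + 60 = 57 + A, so A = 4.
Conserve atomic number: 0 + 27 = 25 + Z, so Z = 2.
A = 4 and Z = 2 is ^4_2 He — an alpha particle.

alpha particle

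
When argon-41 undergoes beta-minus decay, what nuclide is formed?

K-41

Beta-minus decay: mass number changes by +0, atomic number by +1.
A: 41 = 41; Z: 18 + 1 = 19.
Z = 19 is potassium, so the daughter is potassium-41.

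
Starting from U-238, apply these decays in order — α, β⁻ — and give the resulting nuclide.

Pa-234

Start: (A, Z) = (238, 92).
After α: (234, 90).
After β⁻: (234, 91).
Z = 91 is protactinium.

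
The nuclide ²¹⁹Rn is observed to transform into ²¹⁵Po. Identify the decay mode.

alpha decay

ΔA = 215 − 219 = -4; ΔZ = 84 − 86 = -2.
A drops by 4 and Z drops by 2 — the signature of alpha emission.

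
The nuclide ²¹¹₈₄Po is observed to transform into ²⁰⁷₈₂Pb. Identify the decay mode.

ΔA = 207 − 211 = -4; ΔZ = 82 − 84 = -2.
A drops by 4 and Z drops by 2 — the signature of alpha emission.

alpha decay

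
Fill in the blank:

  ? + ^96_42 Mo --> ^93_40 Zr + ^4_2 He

Conserve mass number: A + 96 = 93 + 4, so A = 1.
Conserve atomic number: Z + 42 = 40 + 2, so Z = 0.
A = 1 and Z = 0 is ^1_0 n — a neutron.

neutron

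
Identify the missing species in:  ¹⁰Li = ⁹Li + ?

neutron

Conserve mass number: 10 = 9 + A, so A = 1.
Conserve atomic number: 3 = 3 + Z, so Z = 0.
A = 1 and Z = 0 is ¹n — a neutron.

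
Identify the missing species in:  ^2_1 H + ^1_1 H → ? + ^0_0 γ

Conserve mass number: 2 + 1 = A + 0, so A = 3.
Conserve atomic number: 1 + 1 = Z + 0, so Z = 2.
Z = 2 is helium, so the species is ^3_2 He.

He-3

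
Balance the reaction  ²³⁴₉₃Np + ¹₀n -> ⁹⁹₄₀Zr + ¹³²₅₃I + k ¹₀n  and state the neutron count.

Conserve mass number: 235 = 99 + 132 + k, so k = 235 − 231 = 4.
Check atomic number: 93 = 40 + 53 + 0 = 93. ✓

4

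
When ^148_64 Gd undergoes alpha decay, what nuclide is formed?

Sm-144

Alpha decay: mass number changes by -4, atomic number by -2.
A: 148 − 4 = 144; Z: 64 − 2 = 62.
Z = 62 is samarium, so the daughter is ^144_62 Sm.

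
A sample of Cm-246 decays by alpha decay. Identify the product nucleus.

Alpha decay: mass number changes by -4, atomic number by -2.
A: 246 − 4 = 242; Z: 96 − 2 = 94.
Z = 94 is plutonium, so the daughter is Pu-242.

Pu-242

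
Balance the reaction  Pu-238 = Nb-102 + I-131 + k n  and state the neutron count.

Conserve mass number: 238 = 102 + 131 + k, so k = 238 − 233 = 5.
Check atomic number: 94 = 41 + 53 + 0 = 94. ✓

5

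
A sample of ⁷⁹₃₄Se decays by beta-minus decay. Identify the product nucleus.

Br-79

Beta-minus decay: mass number changes by +0, atomic number by +1.
A: 79 = 79; Z: 34 + 1 = 35.
Z = 35 is bromine, so the daughter is ⁷⁹₃₅Br.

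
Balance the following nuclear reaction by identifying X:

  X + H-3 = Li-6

He-3

Conserve mass number: A + 3 = 6, so A = 3.
Conserve atomic number: Z + 1 = 3, so Z = 2.
Z = 2 is helium, so the species is He-3.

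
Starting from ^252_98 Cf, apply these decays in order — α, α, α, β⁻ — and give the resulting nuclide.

Start: (A, Z) = (252, 98).
After α: (248, 96).
After α: (244, 94).
After α: (240, 92).
After β⁻: (240, 93).
Z = 93 is neptunium.

Np-240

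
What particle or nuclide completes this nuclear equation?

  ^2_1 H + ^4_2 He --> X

Conserve mass number: 2 + 4 = A, so A = 6.
Conserve atomic number: 1 + 2 = Z, so Z = 3.
Z = 3 is lithium, so the species is ^6_3 Li.

Li-6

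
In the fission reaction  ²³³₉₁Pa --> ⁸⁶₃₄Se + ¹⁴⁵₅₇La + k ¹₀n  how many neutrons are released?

Conserve mass number: 233 = 86 + 145 + k, so k = 233 − 231 = 2.
Check atomic number: 91 = 34 + 57 + 0 = 91. ✓

2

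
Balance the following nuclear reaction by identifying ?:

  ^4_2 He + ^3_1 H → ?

Li-7

Conserve mass number: 4 + 3 = A, so A = 7.
Conserve atomic number: 2 + 1 = Z, so Z = 3.
Z = 3 is lithium, so the species is ^7_3 Li.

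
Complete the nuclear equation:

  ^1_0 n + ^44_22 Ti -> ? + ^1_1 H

Sc-44

Conserve mass number: 1 + 44 = A + 1, so A = 44.
Conserve atomic number: 0 + 22 = Z + 1, so Z = 21.
Z = 21 is scandium, so the species is ^44_21 Sc.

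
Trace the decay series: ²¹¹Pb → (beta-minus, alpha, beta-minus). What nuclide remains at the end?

Start: (A, Z) = (211, 82).
After β⁻: (211, 83).
After α: (207, 81).
After β⁻: (207, 82).
Z = 82 is lead.

Pb-207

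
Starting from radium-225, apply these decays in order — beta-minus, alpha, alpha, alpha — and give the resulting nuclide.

Bi-213

Start: (A, Z) = (225, 88).
After β⁻: (225, 89).
After α: (221, 87).
After α: (217, 85).
After α: (213, 83).
Z = 83 is bismuth.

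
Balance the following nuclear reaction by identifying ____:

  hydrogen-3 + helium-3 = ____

Li-6

Conserve mass number: 3 + 3 = A, so A = 6.
Conserve atomic number: 1 + 2 = Z, so Z = 3.
Z = 3 is lithium, so the species is lithium-6.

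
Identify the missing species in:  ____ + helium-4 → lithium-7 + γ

Conserve mass number: A + 4 = 7 + 0, so A = 3.
Conserve atomic number: Z + 2 = 3 + 0, so Z = 1.
A = 3 and Z = 1 is hydrogen-3 — a triton.

triton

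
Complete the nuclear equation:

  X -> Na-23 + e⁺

Conserve mass number: A = 23 + 0, so A = 23.
Conserve atomic number: Z = 11 + 1, so Z = 12.
Z = 12 is magnesium, so the species is Mg-23.

Mg-23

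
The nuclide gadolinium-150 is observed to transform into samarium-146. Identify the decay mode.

alpha decay

ΔA = 146 − 150 = -4; ΔZ = 62 − 64 = -2.
A drops by 4 and Z drops by 2 — the signature of alpha emission.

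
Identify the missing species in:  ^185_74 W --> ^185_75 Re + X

beta-minus particle

Conserve mass number: 185 = 185 + A, so A = 0.
Conserve atomic number: 74 = 75 + Z, so Z = -1.
A = 0 and Z = -1 is ^0_-1 e — a beta-minus particle.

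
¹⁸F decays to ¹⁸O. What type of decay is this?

beta-plus decay or electron capture

ΔA = 18 − 18 = 0; ΔZ = 8 − 9 = -1.
A is unchanged and Z drops by 1 — a proton has become a neutron (β⁺ emission or electron capture).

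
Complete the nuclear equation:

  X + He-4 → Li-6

deuteron

Conserve mass number: A + 4 = 6, so A = 2.
Conserve atomic number: Z + 2 = 3, so Z = 1.
A = 2 and Z = 1 is H-2 — a deuteron.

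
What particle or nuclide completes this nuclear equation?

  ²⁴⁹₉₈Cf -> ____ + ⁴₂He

Conserve mass number: 249 = A + 4, so A = 245.
Conserve atomic number: 98 = Z + 2, so Z = 96.
Z = 96 is curium, so the species is ²⁴⁵₉₆Cm.

Cm-245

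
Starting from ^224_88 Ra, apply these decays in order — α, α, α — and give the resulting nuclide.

Start: (A, Z) = (224, 88).
After α: (220, 86).
After α: (216, 84).
After α: (212, 82).
Z = 82 is lead.

Pb-212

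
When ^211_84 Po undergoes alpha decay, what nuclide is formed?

Pb-207

Alpha decay: mass number changes by -4, atomic number by -2.
A: 211 − 4 = 207; Z: 84 − 2 = 82.
Z = 82 is lead, so the daughter is ^207_82 Pb.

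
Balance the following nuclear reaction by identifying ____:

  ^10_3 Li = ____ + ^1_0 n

Li-9

Conserve mass number: 10 = A + 1, so A = 9.
Conserve atomic number: 3 = Z + 0, so Z = 3.
Z = 3 is lithium, so the species is ^9_3 Li.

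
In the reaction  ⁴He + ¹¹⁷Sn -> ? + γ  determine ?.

Te-121

Conserve mass number: 4 + 117 = A + 0, so A = 121.
Conserve atomic number: 2 + 50 = Z + 0, so Z = 52.
Z = 52 is tellurium, so the species is ¹²¹Te.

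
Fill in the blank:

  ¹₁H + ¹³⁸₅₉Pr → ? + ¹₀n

Nd-138

Conserve mass number: 1 + 138 = A + 1, so A = 138.
Conserve atomic number: 1 + 59 = Z + 0, so Z = 60.
Z = 60 is neodymium, so the species is ¹³⁸₆₀Nd.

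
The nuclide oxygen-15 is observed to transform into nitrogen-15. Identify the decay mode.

ΔA = 15 − 15 = 0; ΔZ = 7 − 8 = -1.
A is unchanged and Z drops by 1 — a proton has become a neutron (β⁺ emission or electron capture).

beta-plus decay or electron capture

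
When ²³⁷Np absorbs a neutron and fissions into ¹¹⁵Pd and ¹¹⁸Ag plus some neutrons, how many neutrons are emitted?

Conserve mass number: 238 = 115 + 118 + k, so k = 238 − 233 = 5.
Check atomic number: 93 = 46 + 47 + 0 = 93. ✓

5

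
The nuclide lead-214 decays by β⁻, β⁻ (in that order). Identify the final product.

Start: (A, Z) = (214, 82).
After β⁻: (214, 83).
After β⁻: (214, 84).
Z = 84 is polonium.

Po-214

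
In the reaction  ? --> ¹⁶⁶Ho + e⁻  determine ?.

Dy-166

Conserve mass number: A = 166 + 0, so A = 166.
Conserve atomic number: Z = 67 − 1, so Z = 66.
Z = 66 is dysprosium, so the species is ¹⁶⁶Dy.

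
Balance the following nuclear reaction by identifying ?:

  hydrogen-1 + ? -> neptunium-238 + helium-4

Pu-241

Conserve mass number: 1 + A = 238 + 4, so A = 241.
Conserve atomic number: 1 + Z = 93 + 2, so Z = 94.
Z = 94 is plutonium, so the species is plutonium-241.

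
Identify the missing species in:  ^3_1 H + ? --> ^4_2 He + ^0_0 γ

Conserve mass number: 3 + A = 4 + 0, so A = 1.
Conserve atomic number: 1 + Z = 2 + 0, so Z = 1.
A = 1 and Z = 1 is ^1_1 H — a proton.

proton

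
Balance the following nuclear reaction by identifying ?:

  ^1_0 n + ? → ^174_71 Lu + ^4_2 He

Conserve mass number: 1 + A = 174 + 4, so A = 177.
Conserve atomic number: 0 + Z = 71 + 2, so Z = 73.
Z = 73 is tantalum, so the species is ^177_73 Ta.

Ta-177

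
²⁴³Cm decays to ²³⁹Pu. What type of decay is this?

ΔA = 239 − 243 = -4; ΔZ = 94 − 96 = -2.
A drops by 4 and Z drops by 2 — the signature of alpha emission.

alpha decay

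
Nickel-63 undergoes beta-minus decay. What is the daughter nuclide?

Beta-minus decay: mass number changes by +0, atomic number by +1.
A: 63 = 63; Z: 28 + 1 = 29.
Z = 29 is copper, so the daughter is copper-63.

Cu-63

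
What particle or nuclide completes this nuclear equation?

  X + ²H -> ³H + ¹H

Conserve mass number: A + 2 = 3 + 1, so A = 2.
Conserve atomic number: Z + 1 = 1 + 1, so Z = 1.
A = 2 and Z = 1 is ²H — a deuteron.

deuteron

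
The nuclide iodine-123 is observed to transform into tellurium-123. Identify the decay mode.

beta-plus decay or electron capture

ΔA = 123 − 123 = 0; ΔZ = 52 − 53 = -1.
A is unchanged and Z drops by 1 — a proton has become a neutron (β⁺ emission or electron capture).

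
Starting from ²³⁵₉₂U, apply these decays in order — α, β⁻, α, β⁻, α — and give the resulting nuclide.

Start: (A, Z) = (235, 92).
After α: (231, 90).
After β⁻: (231, 91).
After α: (227, 89).
After β⁻: (227, 90).
After α: (223, 88).
Z = 88 is radium.

Ra-223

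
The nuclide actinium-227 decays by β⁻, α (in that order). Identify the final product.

Start: (A, Z) = (227, 89).
After β⁻: (227, 90).
After α: (223, 88).
Z = 88 is radium.

Ra-223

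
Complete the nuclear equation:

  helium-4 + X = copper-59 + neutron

Co-56

Conserve mass number: 4 + A = 59 + 1, so A = 56.
Conserve atomic number: 2 + Z = 29 + 0, so Z = 27.
Z = 27 is cobalt, so the species is cobalt-56.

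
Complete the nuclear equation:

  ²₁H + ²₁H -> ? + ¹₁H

H-3

Conserve mass number: 2 + 2 = A + 1, so A = 3.
Conserve atomic number: 1 + 1 = Z + 1, so Z = 1.
A = 3 and Z = 1 is ³₁H — a triton.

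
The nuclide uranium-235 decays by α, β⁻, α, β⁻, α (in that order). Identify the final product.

Start: (A, Z) = (235, 92).
After α: (231, 90).
After β⁻: (231, 91).
After α: (227, 89).
After β⁻: (227, 90).
After α: (223, 88).
Z = 88 is radium.

Ra-223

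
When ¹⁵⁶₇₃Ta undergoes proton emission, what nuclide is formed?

Proton emission: mass number changes by -1, atomic number by -1.
A: 156 − 1 = 155; Z: 73 − 1 = 72.
Z = 72 is hafnium, so the daughter is ¹⁵⁵₇₂Hf.

Hf-155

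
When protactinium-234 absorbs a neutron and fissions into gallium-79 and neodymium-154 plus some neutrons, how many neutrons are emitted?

2

Conserve mass number: 235 = 79 + 154 + k, so k = 235 − 233 = 2.
Check atomic number: 91 = 31 + 60 + 0 = 91. ✓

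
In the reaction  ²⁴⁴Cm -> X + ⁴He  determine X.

Pu-240

Conserve mass number: 244 = A + 4, so A = 240.
Conserve atomic number: 96 = Z + 2, so Z = 94.
Z = 94 is plutonium, so the species is ²⁴⁰Pu.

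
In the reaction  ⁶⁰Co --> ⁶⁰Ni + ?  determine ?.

beta-minus particle

Conserve mass number: 60 = 60 + A, so A = 0.
Conserve atomic number: 27 = 28 + Z, so Z = -1.
A = 0 and Z = -1 is e⁻ — a beta-minus particle.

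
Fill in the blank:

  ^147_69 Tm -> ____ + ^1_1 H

Conserve mass number: 147 = A + 1, so A = 146.
Conserve atomic number: 69 = Z + 1, so Z = 68.
Z = 68 is erbium, so the species is ^146_68 Er.

Er-146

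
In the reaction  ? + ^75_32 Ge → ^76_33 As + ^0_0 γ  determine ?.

proton

Conserve mass number: A + 75 = 76 + 0, so A = 1.
Conserve atomic number: Z + 32 = 33 + 0, so Z = 1.
A = 1 and Z = 1 is ^1_1 H — a proton.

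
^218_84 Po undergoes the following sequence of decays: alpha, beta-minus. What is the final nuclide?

Start: (A, Z) = (218, 84).
After α: (214, 82).
After β⁻: (214, 83).
Z = 83 is bismuth.

Bi-214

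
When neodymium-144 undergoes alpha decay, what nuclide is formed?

Alpha decay: mass number changes by -4, atomic number by -2.
A: 144 − 4 = 140; Z: 60 − 2 = 58.
Z = 58 is cerium, so the daughter is cerium-140.

Ce-140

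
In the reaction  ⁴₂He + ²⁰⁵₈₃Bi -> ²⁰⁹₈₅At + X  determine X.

gamma ray

Conserve mass number: 4 + 205 = 209 + A, so A = 0.
Conserve atomic number: 2 + 83 = 85 + Z, so Z = 0.
A = 0 and Z = 0 is ⁰₀γ — a gamma ray.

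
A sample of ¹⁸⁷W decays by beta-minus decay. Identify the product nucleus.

Re-187

Beta-minus decay: mass number changes by +0, atomic number by +1.
A: 187 = 187; Z: 74 + 1 = 75.
Z = 75 is rhenium, so the daughter is ¹⁸⁷Re.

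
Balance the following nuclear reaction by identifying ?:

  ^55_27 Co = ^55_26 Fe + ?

positron

Conserve mass number: 55 = 55 + A, so A = 0.
Conserve atomic number: 27 = 26 + Z, so Z = 1.
A = 0 and Z = 1 is ^0_1 e — a positron.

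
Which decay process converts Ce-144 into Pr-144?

ΔA = 144 − 144 = 0; ΔZ = 59 − 58 = +1.
A is unchanged and Z rises by 1 — a neutron has become a proton (β⁻ decay).

beta-minus decay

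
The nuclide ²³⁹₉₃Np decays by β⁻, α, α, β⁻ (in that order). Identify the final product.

Start: (A, Z) = (239, 93).
After β⁻: (239, 94).
After α: (235, 92).
After α: (231, 90).
After β⁻: (231, 91).
Z = 91 is protactinium.

Pa-231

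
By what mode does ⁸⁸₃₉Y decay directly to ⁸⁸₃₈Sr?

ΔA = 88 − 88 = 0; ΔZ = 38 − 39 = -1.
A is unchanged and Z drops by 1 — a proton has become a neutron (β⁺ emission or electron capture).

beta-plus decay or electron capture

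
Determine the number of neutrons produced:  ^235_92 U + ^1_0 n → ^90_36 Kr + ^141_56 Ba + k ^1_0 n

Conserve mass number: 236 = 90 + 141 + k, so k = 236 − 231 = 5.
Check atomic number: 92 = 36 + 56 + 0 = 92. ✓

5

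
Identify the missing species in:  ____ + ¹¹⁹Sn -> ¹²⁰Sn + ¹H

Conserve mass number: A + 119 = 120 + 1, so A = 2.
Conserve atomic number: Z + 50 = 50 + 1, so Z = 1.
A = 2 and Z = 1 is ²H — a deuteron.

deuteron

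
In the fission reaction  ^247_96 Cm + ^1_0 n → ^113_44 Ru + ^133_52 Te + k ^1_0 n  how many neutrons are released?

2

Conserve mass number: 248 = 113 + 133 + k, so k = 248 − 246 = 2.
Check atomic number: 96 = 44 + 52 + 0 = 96. ✓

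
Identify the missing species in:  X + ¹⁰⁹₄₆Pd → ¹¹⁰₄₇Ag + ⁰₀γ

Conserve mass number: A + 109 = 110 + 0, so A = 1.
Conserve atomic number: Z + 46 = 47 + 0, so Z = 1.
A = 1 and Z = 1 is ¹₁H — a proton.

proton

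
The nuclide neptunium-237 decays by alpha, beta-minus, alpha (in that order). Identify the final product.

Start: (A, Z) = (237, 93).
After α: (233, 91).
After β⁻: (233, 92).
After α: (229, 90).
Z = 90 is thorium.

Th-229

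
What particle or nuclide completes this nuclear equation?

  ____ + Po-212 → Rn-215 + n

alpha particle

Conserve mass number: A + 212 = 215 + 1, so A = 4.
Conserve atomic number: Z + 84 = 86 + 0, so Z = 2.
A = 4 and Z = 2 is He-4 — an alpha particle.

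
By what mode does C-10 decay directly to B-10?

beta-plus decay or electron capture

ΔA = 10 − 10 = 0; ΔZ = 5 − 6 = -1.
A is unchanged and Z drops by 1 — a proton has become a neutron (β⁺ emission or electron capture).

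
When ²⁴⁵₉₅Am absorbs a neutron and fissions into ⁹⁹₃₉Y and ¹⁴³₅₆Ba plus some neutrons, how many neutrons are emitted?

Conserve mass number: 246 = 99 + 143 + k, so k = 246 − 242 = 4.
Check atomic number: 95 = 39 + 56 + 0 = 95. ✓

4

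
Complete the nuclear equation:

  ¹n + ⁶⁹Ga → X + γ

Conserve mass number: 1 + 69 = A + 0, so A = 70.
Conserve atomic number: 0 + 31 = Z + 0, so Z = 31.
Z = 31 is gallium, so the species is ⁷⁰Ga.

Ga-70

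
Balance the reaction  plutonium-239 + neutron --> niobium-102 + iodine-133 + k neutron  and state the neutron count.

5

Conserve mass number: 240 = 102 + 133 + k, so k = 240 − 235 = 5.
Check atomic number: 94 = 41 + 53 + 0 = 94. ✓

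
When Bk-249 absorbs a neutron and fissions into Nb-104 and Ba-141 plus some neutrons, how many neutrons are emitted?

5

Conserve mass number: 250 = 104 + 141 + k, so k = 250 − 245 = 5.
Check atomic number: 97 = 41 + 56 + 0 = 97. ✓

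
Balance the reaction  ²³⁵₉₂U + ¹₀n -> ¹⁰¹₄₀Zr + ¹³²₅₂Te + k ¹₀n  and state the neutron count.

Conserve mass number: 236 = 101 + 132 + k, so k = 236 − 233 = 3.
Check atomic number: 92 = 40 + 52 + 0 = 92. ✓

3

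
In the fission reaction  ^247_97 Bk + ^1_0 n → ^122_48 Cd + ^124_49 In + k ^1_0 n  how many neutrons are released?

Conserve mass number: 248 = 122 + 124 + k, so k = 248 − 246 = 2.
Check atomic number: 97 = 48 + 49 + 0 = 97. ✓

2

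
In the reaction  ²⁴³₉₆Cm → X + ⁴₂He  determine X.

Pu-239

Conserve mass number: 243 = A + 4, so A = 239.
Conserve atomic number: 96 = Z + 2, so Z = 94.
Z = 94 is plutonium, so the species is ²³⁹₉₄Pu.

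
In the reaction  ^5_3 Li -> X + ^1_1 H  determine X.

He-4

Conserve mass number: 5 = A + 1, so A = 4.
Conserve atomic number: 3 = Z + 1, so Z = 2.
A = 4 and Z = 2 is ^4_2 He — an alpha particle.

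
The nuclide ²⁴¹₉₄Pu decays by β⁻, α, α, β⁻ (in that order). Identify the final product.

U-233

Start: (A, Z) = (241, 94).
After β⁻: (241, 95).
After α: (237, 93).
After α: (233, 91).
After β⁻: (233, 92).
Z = 92 is uranium.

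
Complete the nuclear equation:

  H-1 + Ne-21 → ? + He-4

Conserve mass number: 1 + 21 = A + 4, so A = 18.
Conserve atomic number: 1 + 10 = Z + 2, so Z = 9.
Z = 9 is fluorine, so the species is F-18.

F-18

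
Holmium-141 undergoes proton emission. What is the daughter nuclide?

Proton emission: mass number changes by -1, atomic number by -1.
A: 141 − 1 = 140; Z: 67 − 1 = 66.
Z = 66 is dysprosium, so the daughter is dysprosium-140.

Dy-140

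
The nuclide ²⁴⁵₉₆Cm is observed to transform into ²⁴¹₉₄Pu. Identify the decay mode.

alpha decay

ΔA = 241 − 245 = -4; ΔZ = 94 − 96 = -2.
A drops by 4 and Z drops by 2 — the signature of alpha emission.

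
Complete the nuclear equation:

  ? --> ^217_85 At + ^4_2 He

Fr-221

Conserve mass number: A = 217 + 4, so A = 221.
Conserve atomic number: Z = 85 + 2, so Z = 87.
Z = 87 is francium, so the species is ^221_87 Fr.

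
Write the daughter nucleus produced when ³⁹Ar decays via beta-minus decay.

Beta-minus decay: mass number changes by +0, atomic number by +1.
A: 39 = 39; Z: 18 + 1 = 19.
Z = 19 is potassium, so the daughter is ³⁹K.

K-39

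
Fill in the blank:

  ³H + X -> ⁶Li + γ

Conserve mass number: 3 + A = 6 + 0, so A = 3.
Conserve atomic number: 1 + Z = 3 + 0, so Z = 2.
Z = 2 is helium, so the species is ³He.

He-3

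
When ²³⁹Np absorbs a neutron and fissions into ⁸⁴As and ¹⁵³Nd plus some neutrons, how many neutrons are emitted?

Conserve mass number: 240 = 84 + 153 + k, so k = 240 − 237 = 3.
Check atomic number: 93 = 33 + 60 + 0 = 93. ✓

3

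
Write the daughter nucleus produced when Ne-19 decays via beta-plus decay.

F-19

Beta-plus decay: mass number changes by +0, atomic number by -1.
A: 19 = 19; Z: 10 − 1 = 9.
Z = 9 is fluorine, so the daughter is F-19.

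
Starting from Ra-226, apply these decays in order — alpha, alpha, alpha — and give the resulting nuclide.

Pb-214

Start: (A, Z) = (226, 88).
After α: (222, 86).
After α: (218, 84).
After α: (214, 82).
Z = 82 is lead.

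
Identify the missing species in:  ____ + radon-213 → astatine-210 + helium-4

Conserve mass number: A + 213 = 210 + 4, so A = 1.
Conserve atomic number: Z + 86 = 85 + 2, so Z = 1.
A = 1 and Z = 1 is hydrogen-1 — a proton.

proton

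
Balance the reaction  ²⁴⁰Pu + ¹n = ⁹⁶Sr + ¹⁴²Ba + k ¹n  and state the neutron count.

Conserve mass number: 241 = 96 + 142 + k, so k = 241 − 238 = 3.
Check atomic number: 94 = 38 + 56 + 0 = 94. ✓

3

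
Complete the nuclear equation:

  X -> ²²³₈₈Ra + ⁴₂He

Conserve mass number: A = 223 + 4, so A = 227.
Conserve atomic number: Z = 88 + 2, so Z = 90.
Z = 90 is thorium, so the species is ²²⁷₉₀Th.

Th-227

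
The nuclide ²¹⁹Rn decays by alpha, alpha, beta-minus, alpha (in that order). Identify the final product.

Tl-207

Start: (A, Z) = (219, 86).
After α: (215, 84).
After α: (211, 82).
After β⁻: (211, 83).
After α: (207, 81).
Z = 81 is thallium.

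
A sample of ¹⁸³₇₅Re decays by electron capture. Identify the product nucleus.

Electron capture: mass number changes by +0, atomic number by -1.
A: 183 = 183; Z: 75 − 1 = 74.
Z = 74 is tungsten, so the daughter is ¹⁸³₇₄W.

W-183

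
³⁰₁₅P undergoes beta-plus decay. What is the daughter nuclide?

Si-30

Beta-plus decay: mass number changes by +0, atomic number by -1.
A: 30 = 30; Z: 15 − 1 = 14.
Z = 14 is silicon, so the daughter is ³⁰₁₄Si.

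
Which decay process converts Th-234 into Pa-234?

ΔA = 234 − 234 = 0; ΔZ = 91 − 90 = +1.
A is unchanged and Z rises by 1 — a neutron has become a proton (β⁻ decay).

beta-minus decay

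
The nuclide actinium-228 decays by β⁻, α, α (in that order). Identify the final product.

Rn-220

Start: (A, Z) = (228, 89).
After β⁻: (228, 90).
After α: (224, 88).
After α: (220, 86).
Z = 86 is radon.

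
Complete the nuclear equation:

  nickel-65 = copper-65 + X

Conserve mass number: 65 = 65 + A, so A = 0.
Conserve atomic number: 28 = 29 + Z, so Z = -1.
A = 0 and Z = -1 is e⁻ — a beta-minus particle.

beta-minus particle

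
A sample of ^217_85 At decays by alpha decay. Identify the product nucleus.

Alpha decay: mass number changes by -4, atomic number by -2.
A: 217 − 4 = 213; Z: 85 − 2 = 83.
Z = 83 is bismuth, so the daughter is ^213_83 Bi.

Bi-213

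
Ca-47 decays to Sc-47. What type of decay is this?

beta-minus decay

ΔA = 47 − 47 = 0; ΔZ = 21 − 20 = +1.
A is unchanged and Z rises by 1 — a neutron has become a proton (β⁻ decay).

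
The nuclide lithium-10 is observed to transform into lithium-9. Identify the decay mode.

neutron emission

ΔA = 9 − 10 = -1; ΔZ = 3 − 3 = +0.
A drops by 1 with Z unchanged — a neutron was emitted.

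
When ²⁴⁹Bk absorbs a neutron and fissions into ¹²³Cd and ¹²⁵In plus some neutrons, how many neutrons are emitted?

Conserve mass number: 250 = 123 + 125 + k, so k = 250 − 248 = 2.
Check atomic number: 97 = 48 + 49 + 0 = 97. ✓

2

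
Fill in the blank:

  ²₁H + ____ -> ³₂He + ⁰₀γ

proton

Conserve mass number: 2 + A = 3 + 0, so A = 1.
Conserve atomic number: 1 + Z = 2 + 0, so Z = 1.
A = 1 and Z = 1 is ¹₁H — a proton.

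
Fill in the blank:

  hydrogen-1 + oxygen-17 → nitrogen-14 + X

alpha particle

Conserve mass number: 1 + 17 = 14 + A, so A = 4.
Conserve atomic number: 1 + 8 = 7 + Z, so Z = 2.
A = 4 and Z = 2 is helium-4 — an alpha particle.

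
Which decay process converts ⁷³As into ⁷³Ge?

beta-plus decay or electron capture

ΔA = 73 − 73 = 0; ΔZ = 32 − 33 = -1.
A is unchanged and Z drops by 1 — a proton has become a neutron (β⁺ emission or electron capture).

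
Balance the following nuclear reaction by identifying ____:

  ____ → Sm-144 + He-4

Gd-148

Conserve mass number: A = 144 + 4, so A = 148.
Conserve atomic number: Z = 62 + 2, so Z = 64.
Z = 64 is gadolinium, so the species is Gd-148.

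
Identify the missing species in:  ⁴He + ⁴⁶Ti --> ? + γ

Conserve mass number: 4 + 46 = A + 0, so A = 50.
Conserve atomic number: 2 + 22 = Z + 0, so Z = 24.
Z = 24 is chromium, so the species is ⁵⁰Cr.

Cr-50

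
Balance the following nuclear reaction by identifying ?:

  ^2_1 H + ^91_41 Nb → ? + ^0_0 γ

Mo-93

Conserve mass number: 2 + 91 = A + 0, so A = 93.
Conserve atomic number: 1 + 41 = Z + 0, so Z = 42.
Z = 42 is molybdenum, so the species is ^93_42 Mo.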